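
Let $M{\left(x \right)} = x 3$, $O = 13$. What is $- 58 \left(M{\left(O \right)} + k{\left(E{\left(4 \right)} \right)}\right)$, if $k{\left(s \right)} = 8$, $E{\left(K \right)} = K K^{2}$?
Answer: $-2726$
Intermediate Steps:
$E{\left(K \right)} = K^{3}$
$M{\left(x \right)} = 3 x$
$- 58 \left(M{\left(O \right)} + k{\left(E{\left(4 \right)} \right)}\right) = - 58 \left(3 \cdot 13 + 8\right) = - 58 \left(39 + 8\right) = \left(-58\right) 47 = -2726$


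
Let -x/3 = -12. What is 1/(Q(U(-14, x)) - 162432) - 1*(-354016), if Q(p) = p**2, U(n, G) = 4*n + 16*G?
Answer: 38222399489/107968 ≈ 3.5402e+5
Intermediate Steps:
x = 36 (x = -3*(-12) = 36)
1/(Q(U(-14, x)) - 162432) - 1*(-354016) = 1/((4*(-14) + 16*36)**2 - 162432) - 1*(-354016) = 1/((-56 + 576)**2 - 162432) + 354016 = 1/(520**2 - 162432) + 354016 = 1/(270400 - 162432) + 354016 = 1/107968 + 354016 = 38222399489/107968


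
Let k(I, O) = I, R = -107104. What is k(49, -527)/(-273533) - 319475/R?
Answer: 87381707079/29296478432 ≈ 2.9827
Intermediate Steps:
k(49, -527)/(-273533) - 319475/R = 49/(-273533) - 319475/(-107104) = 49*(-1/273533) - 319475*(-1/107104) = -49/273533 + 319475/107104 = 87381707079/29296478432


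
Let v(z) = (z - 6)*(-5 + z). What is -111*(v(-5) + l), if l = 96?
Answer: -22866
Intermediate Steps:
v(z) = (-6 + z)*(-5 + z)
-111*(v(-5) + l) = -111*((30 + (-5)**2 - 11*(-5)) + 96) = -111*((30 + 25 + 55) + 96) = -111*(110 + 96) = -111*206 = -22866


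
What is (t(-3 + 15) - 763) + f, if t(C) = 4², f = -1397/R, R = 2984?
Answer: -2230445/2984 ≈ -747.47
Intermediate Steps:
f = -1397/2984 ≈ -0.46816
t(C) = 16
(t(-3 + 15) - 763) + f = (16 - 763) - 1397/2984 = -747 - 1397/2984 = -2230445/2984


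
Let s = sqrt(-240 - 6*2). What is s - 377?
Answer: -377 + 6*I*sqrt(7) ≈ -377.0 + 15.875*I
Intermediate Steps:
s = 6*I*sqrt(7) (s = sqrt(-240 - 12) = sqrt(-252) = 6*I*sqrt(7) ≈ 15.875*I)
s - 377 = 6*I*sqrt(7) - 377 = -377 + 6*I*sqrt(7)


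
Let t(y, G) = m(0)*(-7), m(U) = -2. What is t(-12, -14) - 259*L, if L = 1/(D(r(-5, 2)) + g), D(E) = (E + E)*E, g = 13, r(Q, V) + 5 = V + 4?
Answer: -49/15 ≈ -3.2667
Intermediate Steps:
r(Q, V) = -1 + V (r(Q, V) = -5 + (V + 4) = -5 + (4 + V) = -1 + V)
D(E) = 2*E² (D(E) = (2*E)*E = 2*E²)
t(y, G) = 14 (t(y, G) = -2*(-7) = 14)
L = 1/15 (L = 1/(2*(-1 + 2)² + 13) = 1/(2*1² + 13) = 1/(2*1 + 13) = 1/(2 + 13) = 1/15 ≈ 0.066667)
t(-12, -14) - 259*L = 14 - 259*1/15 = 14 - 259/15 = -49/15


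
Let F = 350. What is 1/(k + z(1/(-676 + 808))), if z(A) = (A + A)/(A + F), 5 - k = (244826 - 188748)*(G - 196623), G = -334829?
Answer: 46201/1376917557823463 ≈ 3.3554e-11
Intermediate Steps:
k = 29802765261 (k = 5 - (244826 - 188748)*(-334829 - 196623) = 5 - 56078*(-531452) = 5 - 1*(-29802765256) = 5 + 29802765256 = 29802765261)
z(A) = 2*A/(350 + A) (z(A) = (A + A)/(A + 350) = (2*A)/(350 + A) = 2*A/(350 + A))
1/(k + z(1/(-676 + 808))) = 1/(29802765261 + 2/((-676 + 808)*(350 + 1/(-676 + 808)))) = 1/(29802765261 + 2/(132*(350 + 1/132))) = 1/(29802765261 + 2*(1/132)/(350 + 1/132)) = 1/(29802765261 + 2*(1/132)/(46201/132)) = 1/(29802765261 + 2*(1/132)*(132/46201)) = 1/(29802765261 + 2/46201) = 1/(1376917557823463/46201) = 46201/1376917557823463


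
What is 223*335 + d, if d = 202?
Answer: 74907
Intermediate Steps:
223*335 + d = 223*335 + 202 = 74705 + 202 = 74907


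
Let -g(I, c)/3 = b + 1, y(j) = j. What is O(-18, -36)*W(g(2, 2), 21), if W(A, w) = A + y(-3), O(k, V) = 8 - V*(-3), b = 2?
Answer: 1200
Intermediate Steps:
g(I, c) = -9 (g(I, c) = -3*(2 + 1) = -3*3 = -9)
O(k, V) = 8 + 3*V (O(k, V) = 8 - (-3)*V = 8 + 3*V)
W(A, w) = -3 + A (W(A, w) = A - 3 = -3 + A)
O(-18, -36)*W(g(2, 2), 21) = (8 + 3*(-36))*(-3 - 9) = (8 - 108)*(-12) = -100*(-12) = 1200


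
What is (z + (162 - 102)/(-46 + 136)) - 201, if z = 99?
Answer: -304/3 ≈ -101.33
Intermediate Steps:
(z + (162 - 102)/(-46 + 136)) - 201 = (99 + (162 - 102)/(-46 + 136)) - 201 = (99 + 60/90) - 201 = (99 + 60*(1/90)) - 201 = (99 + 2/3) - 201 = 299/3 - 201 = -304/3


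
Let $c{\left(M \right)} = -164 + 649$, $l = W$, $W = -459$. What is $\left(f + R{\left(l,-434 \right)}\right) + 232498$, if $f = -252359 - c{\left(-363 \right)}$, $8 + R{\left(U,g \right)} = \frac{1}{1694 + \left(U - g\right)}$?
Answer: $- \frac{33970825}{1669} \approx -20354.0$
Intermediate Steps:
$l = -459$
$R{\left(U,g \right)} = -8 + \frac{1}{1694 + U - g}$ ($R{\left(U,g \right)} = -8 + \frac{1}{1694 + \left(U - g\right)} = -8 + \frac{1}{1694 + U - g}$)
$c{\left(M \right)} = 485$
$f = -252844$ ($f = -252359 - 485 = -252844$)
$\left(f + R{\left(l,-434 \right)}\right) + 232498 = \left(-252844 + \frac{-13551 - -3672 + 8 \left(-434\right)}{1694 - 459 - -434}\right) + 232498 = \left(-252844 + \frac{-13551 + 3672 - 3472}{1694 - 459 + 434}\right) + 232498 = \left(-252844 + \frac{1}{1669} \left(-13351\right)\right) + 232498 = \left(-252844 - \frac{13351}{1669}\right) + 232498 = - \frac{422009987}{1669} + 232498 = - \frac{33970825}{1669}$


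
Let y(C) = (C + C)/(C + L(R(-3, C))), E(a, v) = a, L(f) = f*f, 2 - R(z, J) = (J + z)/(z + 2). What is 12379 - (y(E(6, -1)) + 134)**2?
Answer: -5459337/961 ≈ -5680.9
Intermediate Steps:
R(z, J) = 2 - (J + z)/(2 + z) (R(z, J) = 2 - (J + z)/(z + 2) = 2 - (J + z)/(2 + z))
L(f) = f**2
y(C) = 2*C/(C + (-1 + C)**2) (y(C) = (C + C)/(C + ((4 - 3 - C)/(2 - 3))**2) = (2*C)/(C + ((1 - C)/(-1))**2) = (2*C)/(C + (-(1 - C))**2) = (2*C)/(C + (-1 + C)**2) = 2*C/(C + (-1 + C)**2))
12379 - (y(E(6, -1)) + 134)**2 = 12379 - (2*6/(6 + (-1 + 6)**2) + 134)**2 = 12379 - (2*6/(6 + 5**2) + 134)**2 = 12379 - (2*6/(6 + 25) + 134)**2 = 12379 - (2*6/31 + 134)**2 = 12379 - (2*6*(1/31) + 134)**2 = 12379 - (12/31 + 134)**2 = 12379 - (4166/31)**2 = 12379 - 1*17355556/961 = 12379 - 17355556/961 = -5459337/961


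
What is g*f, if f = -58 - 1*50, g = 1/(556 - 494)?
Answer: -54/31 ≈ -1.7419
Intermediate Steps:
g = 1/62 ≈ 0.016129
f = -108 (f = -58 - 50 = -108)
g*f = (1/62)*(-108) = -54/31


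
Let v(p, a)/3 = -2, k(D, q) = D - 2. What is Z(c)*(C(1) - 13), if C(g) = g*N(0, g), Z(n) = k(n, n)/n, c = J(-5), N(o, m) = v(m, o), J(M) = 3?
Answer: -19/3 ≈ -6.3333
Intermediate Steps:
k(D, q) = -2 + D
v(p, a) = -6 (v(p, a) = 3*(-2) = -6)
N(o, m) = -6
c = 3
Z(n) = (-2 + n)/n
C(g) = -6*g (C(g) = g*(-6) = -6*g)
Z(c)*(C(1) - 13) = ((-2 + 3)/3)*(-6*1 - 13) = ((1/3)*1)*(-6 - 13) = (1/3)*(-19) = -19/3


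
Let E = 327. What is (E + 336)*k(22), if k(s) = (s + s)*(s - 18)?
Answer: 116688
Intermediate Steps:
k(s) = 2*s*(-18 + s) (k(s) = (2*s)*(-18 + s) = 2*s*(-18 + s))
(E + 336)*k(22) = (327 + 336)*(2*22*(-18 + 22)) = 663*(2*22*4) = 663*176 = 116688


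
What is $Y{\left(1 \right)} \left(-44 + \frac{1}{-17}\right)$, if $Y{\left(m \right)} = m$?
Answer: $- \frac{749}{17} \approx -44.059$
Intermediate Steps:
$Y{\left(1 \right)} \left(-44 + \frac{1}{-17}\right) = 1 \left(-44 + \frac{1}{-17}\right) = 1 \left(-44 - \frac{1}{17}\right) = 1 \left(- \frac{749}{17}\right) = - \frac{749}{17}$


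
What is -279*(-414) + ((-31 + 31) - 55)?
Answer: 115451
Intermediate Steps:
-279*(-414) + ((-31 + 31) - 55) = 115506 + (0 - 55) = 115506 - 55 = 115451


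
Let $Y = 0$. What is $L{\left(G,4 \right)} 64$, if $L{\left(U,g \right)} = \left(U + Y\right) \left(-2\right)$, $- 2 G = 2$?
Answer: $128$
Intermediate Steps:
$G = -1$ ($G = \left(- \frac{1}{2}\right) 2 = -1$)
$L{\left(U,g \right)} = - 2 U$ ($L{\left(U,g \right)} = \left(U + 0\right) \left(-2\right) = U \left(-2\right) = - 2 U$)
$L{\left(G,4 \right)} 64 = \left(-2\right) \left(-1\right) 64 = 2 \cdot 64 = 128$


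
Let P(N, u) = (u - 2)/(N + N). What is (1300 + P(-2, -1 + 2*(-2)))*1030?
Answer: 2681605/2 ≈ 1.3408e+6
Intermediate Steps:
P(N, u) = (-2 + u)/(2*N) (P(N, u) = (-2 + u)/((2*N)) = (-2 + u)*(1/(2*N)) = (-2 + u)/(2*N))
(1300 + P(-2, -1 + 2*(-2)))*1030 = (1300 + (½)*(-2 + (-1 + 2*(-2)))/(-2))*1030 = (1300 + (½)*(-½)*(-2 + (-1 - 4)))*1030 = (1300 + (½)*(-½)*(-2 - 5))*1030 = (1300 + (½)*(-½)*(-7))*1030 = (1300 + 7/4)*1030 = (5207/4)*1030 = 2681605/2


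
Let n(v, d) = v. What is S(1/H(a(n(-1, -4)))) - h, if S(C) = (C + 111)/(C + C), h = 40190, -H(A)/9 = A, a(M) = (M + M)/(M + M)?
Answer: -40689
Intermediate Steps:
a(M) = 1 (a(M) = (2*M)/((2*M)) = (2*M)*(1/(2*M)) = 1)
H(A) = -9*A
S(C) = (111 + C)/(2*C) (S(C) = (111 + C)/((2*C)) = (111 + C)*(1/(2*C)) = (111 + C)/(2*C))
S(1/H(a(n(-1, -4)))) - h = (111 + 1/(-9*1))/(2*(1/(-9*1))) - 1*40190 = (111 + 1/(-9))/(2*(1/(-9))) - 40190 = (111 - ⅑)/(2*(-⅑)) - 40190 = (½)*(-9)*(998/9) - 40190 = -499 - 40190 = -40689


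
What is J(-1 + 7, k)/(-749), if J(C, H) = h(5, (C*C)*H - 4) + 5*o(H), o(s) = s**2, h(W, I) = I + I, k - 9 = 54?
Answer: -24373/749 ≈ -32.541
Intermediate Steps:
k = 63 (k = 9 + 54 = 63)
h(W, I) = 2*I
J(C, H) = -8 + 5*H**2 + 2*H*C**2 (J(C, H) = 2*((C*C)*H - 4) + 5*H**2 = 2*(C**2*H - 4) + 5*H**2 = 2*(H*C**2 - 4) + 5*H**2 = 2*(-4 + H*C**2) + 5*H**2 = (-8 + 2*H*C**2) + 5*H**2 = -8 + 5*H**2 + 2*H*C**2)
J(-1 + 7, k)/(-749) = (-8 + 5*63**2 + 2*63*(-1 + 7)**2)/(-749) = (-8 + 5*3969 + 2*63*6**2)*(-1/749) = (-8 + 19845 + 2*63*36)*(-1/749) = (-8 + 19845 + 4536)*(-1/749) = 24373*(-1/749) = -24373/749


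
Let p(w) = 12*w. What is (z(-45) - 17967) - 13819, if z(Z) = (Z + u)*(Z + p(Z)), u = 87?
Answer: -56356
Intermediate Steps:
z(Z) = 13*Z*(87 + Z) (z(Z) = (Z + 87)*(Z + 12*Z) = (87 + Z)*(13*Z) = 13*Z*(87 + Z))
(z(-45) - 17967) - 13819 = (13*(-45)*(87 - 45) - 17967) - 13819 = (13*(-45)*42 - 17967) - 13819 = (-24570 - 17967) - 13819 = -42537 - 13819 = -56356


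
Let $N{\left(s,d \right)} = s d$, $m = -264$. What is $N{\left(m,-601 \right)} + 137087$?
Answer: $295751$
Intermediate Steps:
$N{\left(s,d \right)} = d s$
$N{\left(m,-601 \right)} + 137087 = \left(-601\right) \left(-264\right) + 137087 = 158664 + 137087 = 295751$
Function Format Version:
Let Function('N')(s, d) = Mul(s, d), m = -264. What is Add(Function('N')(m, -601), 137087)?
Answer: 295751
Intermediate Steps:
Function('N')(s, d) = Mul(d, s)
Add(Function('N')(m, -601), 137087) = Add(Mul(-601, -264), 137087) = Add(158664, 137087) = 295751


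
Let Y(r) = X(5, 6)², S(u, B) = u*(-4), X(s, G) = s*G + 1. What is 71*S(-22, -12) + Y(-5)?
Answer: 7209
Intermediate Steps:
X(s, G) = 1 + G*s (X(s, G) = G*s + 1 = 1 + G*s)
S(u, B) = -4*u
Y(r) = 961 (Y(r) = (1 + 6*5)² = (1 + 30)² = 31² = 961)
71*S(-22, -12) + Y(-5) = 71*(-4*(-22)) + 961 = 71*88 + 961 = 6248 + 961 = 7209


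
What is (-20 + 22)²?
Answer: 4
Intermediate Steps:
(-20 + 22)² = 2² = 4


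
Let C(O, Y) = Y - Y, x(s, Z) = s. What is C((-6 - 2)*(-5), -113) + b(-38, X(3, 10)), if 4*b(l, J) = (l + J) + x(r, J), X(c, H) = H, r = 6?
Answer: -11/2 ≈ -5.5000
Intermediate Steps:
b(l, J) = 3/2 + J/4 + l/4 (b(l, J) = ((l + J) + 6)/4 = ((J + l) + 6)/4 = (6 + J + l)/4 = 3/2 + J/4 + l/4)
C(O, Y) = 0
C((-6 - 2)*(-5), -113) + b(-38, X(3, 10)) = 0 + (3/2 + (¼)*10 + (¼)*(-38)) = 0 + (3/2 + 5/2 - 19/2) = 0 - 11/2 = -11/2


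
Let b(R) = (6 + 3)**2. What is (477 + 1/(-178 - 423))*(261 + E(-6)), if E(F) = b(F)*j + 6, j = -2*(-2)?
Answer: 169425516/601 ≈ 2.8191e+5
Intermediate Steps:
b(R) = 81 (b(R) = 9**2 = 81)
j = 4
E(F) = 330 (E(F) = 81*4 + 6 = 324 + 6 = 330)
(477 + 1/(-178 - 423))*(261 + E(-6)) = (477 + 1/(-178 - 423))*(261 + 330) = (477 + 1/(-601))*591 = (477 - 1/601)*591 = (286676/601)*591 = 169425516/601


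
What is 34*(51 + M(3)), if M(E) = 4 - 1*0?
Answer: 1870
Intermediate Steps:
M(E) = 4 (M(E) = 4 + 0 = 4)
34*(51 + M(3)) = 34*(51 + 4) = 34*55 = 1870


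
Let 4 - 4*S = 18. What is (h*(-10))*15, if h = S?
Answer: 525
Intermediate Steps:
S = -7/2 (S = 1 - 1/4*18 = 1 - 9/2 = -7/2 ≈ -3.5000)
h = -7/2 ≈ -3.5000
(h*(-10))*15 = -7/2*(-10)*15 = 35*15 = 525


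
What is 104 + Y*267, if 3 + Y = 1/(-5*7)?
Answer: -24662/35 ≈ -704.63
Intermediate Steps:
Y = -106/35 (Y = -3 + 1/(-5*7) = -3 + 1/(-35) = -3 - 1/35 = -106/35 ≈ -3.0286)
104 + Y*267 = 104 - 106/35*267 = 104 - 28302/35 = -24662/35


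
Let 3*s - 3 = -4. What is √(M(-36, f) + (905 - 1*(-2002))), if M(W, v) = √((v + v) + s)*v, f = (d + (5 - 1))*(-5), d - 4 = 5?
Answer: √(26163 - 195*I*√1173)/3 ≈ 54.347 - 6.8271*I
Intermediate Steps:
s = -⅓ (s = 1 + (⅓)*(-4) = 1 - 4/3 = -⅓ ≈ -0.33333)
d = 9 (d = 4 + 5 = 9)
f = -65 (f = (9 + (5 - 1))*(-5) = (9 + 4)*(-5) = 13*(-5) = -65)
M(W, v) = v*√(-⅓ + 2*v) (M(W, v) = √((v + v) - ⅓)*v = √(2*v - ⅓)*v = √(-⅓ + 2*v)*v = v*√(-⅓ + 2*v))
√(M(-36, f) + (905 - 1*(-2002))) = √((⅓)*(-65)*√(-3 + 18*(-65)) + (905 - 1*(-2002))) = √((⅓)*(-65)*√(-3 - 1170) + (905 + 2002)) = √((⅓)*(-65)*√(-1173) + 2907) = √((⅓)*(-65)*(I*√1173) + 2907) = √(-65*I*√1173/3 + 2907) = √(2907 - 65*I*√1173/3)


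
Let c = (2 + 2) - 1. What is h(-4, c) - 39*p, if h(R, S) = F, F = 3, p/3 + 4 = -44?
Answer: 5619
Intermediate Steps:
p = -144 (p = -12 + 3*(-44) = -12 - 132 = -144)
c = 3 (c = 4 - 1 = 3)
h(R, S) = 3
h(-4, c) - 39*p = 3 - 39*(-144) = 3 + 5616 = 5619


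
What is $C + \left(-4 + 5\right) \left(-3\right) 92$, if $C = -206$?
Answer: $-482$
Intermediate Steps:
$C + \left(-4 + 5\right) \left(-3\right) 92 = -206 + \left(-4 + 5\right) \left(-3\right) 92 = -206 + 1 \left(-3\right) 92 = -206 - 276 = -482$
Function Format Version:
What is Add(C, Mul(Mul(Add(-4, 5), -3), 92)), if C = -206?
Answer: -482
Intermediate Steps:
Add(C, Mul(Mul(Add(-4, 5), -3), 92)) = Add(-206, Mul(Mul(Add(-4, 5), -3), 92)) = Add(-206, Mul(Mul(1, -3), 92)) = Add(-206, Mul(-3, 92)) = Add(-206, -276) = -482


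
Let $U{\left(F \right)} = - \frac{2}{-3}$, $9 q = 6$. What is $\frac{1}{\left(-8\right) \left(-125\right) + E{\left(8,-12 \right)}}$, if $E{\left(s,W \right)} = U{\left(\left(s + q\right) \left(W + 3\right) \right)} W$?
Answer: $\frac{1}{992} \approx 0.0010081$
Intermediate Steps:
$q = \frac{2}{3}$ ($q = \frac{1}{9} \cdot 6 = \frac{2}{3} \approx 0.66667$)
$U{\left(F \right)} = \frac{2}{3}$ ($U{\left(F \right)} = \left(-2\right) \left(- \frac{1}{3}\right) = \frac{2}{3}$)
$E{\left(s,W \right)} = \frac{2 W}{3}$
$\frac{1}{\left(-8\right) \left(-125\right) + E{\left(8,-12 \right)}} = \frac{1}{\left(-8\right) \left(-125\right) + \frac{2}{3} \left(-12\right)} = \frac{1}{1000 - 8} = \frac{1}{992}$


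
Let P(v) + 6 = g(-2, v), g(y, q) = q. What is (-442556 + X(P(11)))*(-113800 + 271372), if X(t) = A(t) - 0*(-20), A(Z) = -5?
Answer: -69735221892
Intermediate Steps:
P(v) = -6 + v
X(t) = -5 (X(t) = -5 - 0*(-20) = -5 - 1*0 = -5 + 0 = -5)
(-442556 + X(P(11)))*(-113800 + 271372) = (-442556 - 5)*(-113800 + 271372) = -442561*157572 = -69735221892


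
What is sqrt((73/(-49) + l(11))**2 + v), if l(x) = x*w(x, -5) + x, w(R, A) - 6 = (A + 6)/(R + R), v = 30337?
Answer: sqrt(346844149)/98 ≈ 190.04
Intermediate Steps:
w(R, A) = 6 + (6 + A)/(2*R) (w(R, A) = 6 + (A + 6)/(R + R) = 6 + (6 + A)/((2*R)) = 6 + (6 + A)*(1/(2*R)) = 6 + (6 + A)/(2*R))
l(x) = 1/2 + 7*x (l(x) = x*((6 - 5 + 12*x)/(2*x)) + x = x*((1 + 12*x)/(2*x)) + x = (1/2 + 6*x) + x = 1/2 + 7*x)
sqrt((73/(-49) + l(11))**2 + v) = sqrt((73/(-49) + (1/2 + 7*11))**2 + 30337) = sqrt((73*(-1/49) + (1/2 + 77))**2 + 30337) = sqrt((-73/49 + 155/2)**2 + 30337) = sqrt((7449/98)**2 + 30337) = sqrt(55487601/9604 + 30337) = sqrt(346844149/9604) = sqrt(346844149)/98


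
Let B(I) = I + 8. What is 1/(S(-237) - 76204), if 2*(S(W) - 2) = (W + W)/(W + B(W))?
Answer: -466/35509895 ≈ -1.3123e-5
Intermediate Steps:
B(I) = 8 + I
S(W) = 2 + W/(8 + 2*W) (S(W) = 2 + ((W + W)/(W + (8 + W)))/2 = 2 + ((2*W)/(8 + 2*W))/2 = 2 + (2*W/(8 + 2*W))/2 = 2 + W/(8 + 2*W))
1/(S(-237) - 76204) = 1/((16 + 5*(-237))/(2*(4 - 237)) - 76204) = 1/((½)*(16 - 1185)/(-233) - 76204) = 1/((½)*(-1/233)*(-1169) - 76204) = 1/(1169/466 - 76204) = 1/(-35509895/466) = -466/35509895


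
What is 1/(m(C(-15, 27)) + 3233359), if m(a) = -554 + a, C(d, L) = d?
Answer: 1/3232790 ≈ 3.0933e-7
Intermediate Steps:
1/(m(C(-15, 27)) + 3233359) = 1/((-554 - 15) + 3233359) = 1/(-569 + 3233359) = 1/3232790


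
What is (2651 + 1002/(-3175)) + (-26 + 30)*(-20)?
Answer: 8161923/3175 ≈ 2570.7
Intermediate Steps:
(2651 + 1002/(-3175)) + (-26 + 30)*(-20) = (2651 + 1002*(-1/3175)) + 4*(-20) = (2651 - 1002/3175) - 80 = 8415923/3175 - 80 = 8161923/3175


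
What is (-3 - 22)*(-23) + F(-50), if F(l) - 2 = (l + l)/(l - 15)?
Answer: 7521/13 ≈ 578.54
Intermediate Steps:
F(l) = 2 + 2*l/(-15 + l) (F(l) = 2 + (l + l)/(l - 15) = 2 + (2*l)/(-15 + l) = 2 + 2*l/(-15 + l))
(-3 - 22)*(-23) + F(-50) = (-3 - 22)*(-23) + 2*(-15 + 2*(-50))/(-15 - 50) = -25*(-23) + 2*(-15 - 100)/(-65) = 575 + 2*(-1/65)*(-115) = 575 + 46/13 = 7521/13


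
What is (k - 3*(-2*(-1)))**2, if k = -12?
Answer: 324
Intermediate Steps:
(k - 3*(-2*(-1)))**2 = (-12 - 3*(-2*(-1)))**2 = (-12 - 6)**2 = (-18)**2 = 324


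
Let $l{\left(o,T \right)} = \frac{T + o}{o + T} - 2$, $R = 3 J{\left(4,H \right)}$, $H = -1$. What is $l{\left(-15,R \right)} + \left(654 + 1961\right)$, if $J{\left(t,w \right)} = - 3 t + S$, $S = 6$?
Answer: $2614$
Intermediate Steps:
$J{\left(t,w \right)} = 6 - 3 t$ ($J{\left(t,w \right)} = - 3 t + 6 = 6 - 3 t$)
$R = -18$ ($R = 3 \left(6 - 12\right) = 3 \left(-6\right) = -18$)
$l{\left(o,T \right)} = -1$ ($l{\left(o,T \right)} = \frac{T + o}{T + o} - 2 = 1 - 2 = -1$)
$l{\left(-15,R \right)} + \left(654 + 1961\right) = -1 + \left(654 + 1961\right) = -1 + 2615 = 2614$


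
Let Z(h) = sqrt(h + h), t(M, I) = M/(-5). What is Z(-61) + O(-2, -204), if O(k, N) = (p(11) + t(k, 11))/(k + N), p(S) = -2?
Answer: 4/515 + I*sqrt(122) ≈ 0.007767 + 11.045*I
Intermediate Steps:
t(M, I) = -M/5 (t(M, I) = M*(-1/5) = -M/5)
Z(h) = sqrt(2)*sqrt(h) (Z(h) = sqrt(2*h) = sqrt(2)*sqrt(h))
O(k, N) = (-2 - k/5)/(N + k) (O(k, N) = (-2 - k/5)/(k + N) = (-2 - k/5)/(N + k))
Z(-61) + O(-2, -204) = sqrt(2)*sqrt(-61) + (-2 - 1/5*(-2))/(-204 - 2) = sqrt(2)*(I*sqrt(61)) + (-2 + 2/5)/(-206) = I*sqrt(122) - 1/206*(-8/5) = I*sqrt(122) + 4/515 = 4/515 + I*sqrt(122)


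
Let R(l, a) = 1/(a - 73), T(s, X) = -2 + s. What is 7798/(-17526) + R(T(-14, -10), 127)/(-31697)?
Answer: -2224561775/4999694598 ≈ -0.44494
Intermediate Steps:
R(l, a) = 1/(-73 + a)
7798/(-17526) + R(T(-14, -10), 127)/(-31697) = 7798/(-17526) + 1/((-73 + 127)*(-31697)) = 7798*(-1/17526) - 1/31697/54 = -3899/8763 + (1/54)*(-1/31697) = -3899/8763 - 1/1711638 = -2224561775/4999694598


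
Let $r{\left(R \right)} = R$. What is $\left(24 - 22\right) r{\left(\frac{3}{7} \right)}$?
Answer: $\frac{6}{7} \approx 0.85714$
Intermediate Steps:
$\left(24 - 22\right) r{\left(\frac{3}{7} \right)} = \left(24 - 22\right) \frac{3}{7} = 2 \cdot 3 \cdot \frac{1}{7} = 2 \cdot \frac{3}{7} = \frac{6}{7}$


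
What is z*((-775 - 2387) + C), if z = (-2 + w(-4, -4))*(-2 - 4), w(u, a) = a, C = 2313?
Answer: -30564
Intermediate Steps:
z = 36 (z = (-2 - 4)*(-2 - 4) = -6*(-6) = 36)
z*((-775 - 2387) + C) = 36*((-775 - 2387) + 2313) = 36*(-3162 + 2313) = 36*(-849) = -30564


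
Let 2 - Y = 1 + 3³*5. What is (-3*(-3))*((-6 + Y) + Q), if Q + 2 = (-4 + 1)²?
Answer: -1197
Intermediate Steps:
Y = -134 (Y = 2 - (1 + 3³*5) = 2 - (1 + 27*5) = 2 - (1 + 135) = 2 - 1*136 = 2 - 136 = -134)
Q = 7 (Q = -2 + (-4 + 1)² = -2 + (-3)² = -2 + 9 = 7)
(-3*(-3))*((-6 + Y) + Q) = (-3*(-3))*((-6 - 134) + 7) = 9*(-140 + 7) = 9*(-133) = -1197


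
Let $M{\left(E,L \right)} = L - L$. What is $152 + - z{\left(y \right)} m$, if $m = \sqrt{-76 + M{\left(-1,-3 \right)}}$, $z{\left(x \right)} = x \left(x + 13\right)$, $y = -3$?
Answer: $152 + 60 i \sqrt{19} \approx 152.0 + 261.53 i$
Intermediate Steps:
$M{\left(E,L \right)} = 0$
$z{\left(x \right)} = x \left(13 + x\right)$
$m = 2 i \sqrt{19}$ ($m = \sqrt{-76 + 0} = \sqrt{-76} = 2 i \sqrt{19} \approx 8.7178 i$)
$152 + - z{\left(y \right)} m = 152 + - \left(-3\right) \left(13 - 3\right) 2 i \sqrt{19} = 152 + - \left(-3\right) 10 \cdot 2 i \sqrt{19} = 152 + \left(-1\right) \left(-30\right) 2 i \sqrt{19} = 152 + 30 \cdot 2 i \sqrt{19} = 152 + 60 i \sqrt{19}$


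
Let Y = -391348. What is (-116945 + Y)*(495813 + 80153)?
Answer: -292759486038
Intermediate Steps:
(-116945 + Y)*(495813 + 80153) = (-116945 - 391348)*(495813 + 80153) = -508293*575966 = -292759486038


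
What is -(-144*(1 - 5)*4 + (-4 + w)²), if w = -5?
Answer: -2385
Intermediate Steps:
-(-144*(1 - 5)*4 + (-4 + w)²) = -(-144*(1 - 5)*4 + (-4 - 5)²) = -(-(-576)*4 + (-9)²) = -(-144*(-16) + 81) = -(2304 + 81) = -1*2385 = -2385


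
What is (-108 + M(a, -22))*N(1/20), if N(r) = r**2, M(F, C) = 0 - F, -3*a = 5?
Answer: -319/1200 ≈ -0.26583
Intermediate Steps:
a = -5/3 (a = -1/3*5 = -5/3 ≈ -1.6667)
M(F, C) = -F
(-108 + M(a, -22))*N(1/20) = (-108 - 1*(-5/3))*(1/20)**2 = (-108 + 5/3)*(1/20)**2 = -319/3*1/400 = -319/1200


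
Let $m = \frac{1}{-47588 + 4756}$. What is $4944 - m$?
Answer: $\frac{211761409}{42832} \approx 4944.0$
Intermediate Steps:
$m = - \frac{1}{42832}$ ($m = \frac{1}{-42832} = - \frac{1}{42832} \approx -2.3347 \cdot 10^{-5}$)
$4944 - m = 4944 - - \frac{1}{42832} = 4944 + \frac{1}{42832} = \frac{211761409}{42832}$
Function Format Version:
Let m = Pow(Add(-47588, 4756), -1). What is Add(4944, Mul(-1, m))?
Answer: Rational(211761409, 42832) ≈ 4944.0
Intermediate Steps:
m = Rational(-1, 42832) (m = Pow(-42832, -1) = Rational(-1, 42832) ≈ -2.3347e-5)
Add(4944, Mul(-1, m)) = Add(4944, Mul(-1, Rational(-1, 42832))) = Add(4944, Rational(1, 42832)) = Rational(211761409, 42832)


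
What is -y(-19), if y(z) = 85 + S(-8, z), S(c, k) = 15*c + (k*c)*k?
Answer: 2923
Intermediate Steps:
S(c, k) = 15*c + c*k² (S(c, k) = 15*c + (c*k)*k = 15*c + c*k²)
y(z) = -35 - 8*z² (y(z) = 85 - 8*(15 + z²) = 85 + (-120 - 8*z²) = -35 - 8*z²)
-y(-19) = -(-35 - 8*(-19)²) = -(-35 - 8*361) = -(-35 - 2888) = -1*(-2923) = 2923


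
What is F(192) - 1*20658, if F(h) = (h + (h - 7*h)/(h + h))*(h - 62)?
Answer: 3912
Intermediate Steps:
F(h) = (-62 + h)*(-3 + h) (F(h) = (h + (-6*h)/((2*h)))*(-62 + h) = (h + (-6*h)*(1/(2*h)))*(-62 + h) = (h - 3)*(-62 + h) = (-3 + h)*(-62 + h) = (-62 + h)*(-3 + h))
F(192) - 1*20658 = (186 + 192² - 65*192) - 1*20658 = (186 + 36864 - 12480) - 20658 = 24570 - 20658 = 3912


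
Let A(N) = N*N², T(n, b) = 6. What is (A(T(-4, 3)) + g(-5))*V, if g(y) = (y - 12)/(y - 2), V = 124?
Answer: 189596/7 ≈ 27085.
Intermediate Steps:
A(N) = N³
g(y) = (-12 + y)/(-2 + y)
(A(T(-4, 3)) + g(-5))*V = (6³ + (-12 - 5)/(-2 - 5))*124 = (216 - 17/(-7))*124 = (216 - ⅐*(-17))*124 = (216 + 17/7)*124 = (1529/7)*124 = 189596/7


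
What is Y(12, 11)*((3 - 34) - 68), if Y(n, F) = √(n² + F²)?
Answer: -99*√265 ≈ -1611.6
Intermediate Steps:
Y(n, F) = √(F² + n²)
Y(12, 11)*((3 - 34) - 68) = √(11² + 12²)*((3 - 34) - 68) = √(121 + 144)*(-31 - 68) = √265*(-99) = -99*√265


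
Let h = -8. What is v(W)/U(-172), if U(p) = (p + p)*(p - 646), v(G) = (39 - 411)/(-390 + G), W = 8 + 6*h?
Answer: 93/30249640 ≈ 3.0744e-6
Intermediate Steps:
W = -40 (W = 8 + 6*(-8) = 8 - 48 = -40)
v(G) = -372/(-390 + G)
U(p) = 2*p*(-646 + p) (U(p) = (2*p)*(-646 + p) = 2*p*(-646 + p))
v(W)/U(-172) = (-372/(-390 - 40))/((2*(-172)*(-646 - 172))) = (-372/(-430))/((2*(-172)*(-818))) = -372*(-1/430)/281392 = (186/215)*(1/281392) = 93/30249640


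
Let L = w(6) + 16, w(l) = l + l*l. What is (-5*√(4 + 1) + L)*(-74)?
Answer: -4292 + 370*√5 ≈ -3464.7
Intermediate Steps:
w(l) = l + l²
L = 58 (L = 6*(1 + 6) + 16 = 6*7 + 16 = 42 + 16 = 58)
(-5*√(4 + 1) + L)*(-74) = (-5*√(4 + 1) + 58)*(-74) = (-5*√5 + 58)*(-74) = (58 - 5*√5)*(-74) = -4292 + 370*√5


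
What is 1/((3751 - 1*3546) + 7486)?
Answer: 1/7691 ≈ 0.00013002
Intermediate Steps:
1/((3751 - 1*3546) + 7486) = 1/((3751 - 3546) + 7486) = 1/(205 + 7486) = 1/7691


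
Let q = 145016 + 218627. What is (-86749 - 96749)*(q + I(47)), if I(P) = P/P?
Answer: -66727946712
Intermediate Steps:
q = 363643
I(P) = 1
(-86749 - 96749)*(q + I(47)) = (-86749 - 96749)*(363643 + 1) = -183498*363644 = -66727946712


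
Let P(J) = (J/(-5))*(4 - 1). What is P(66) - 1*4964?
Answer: -25018/5 ≈ -5003.6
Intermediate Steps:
P(J) = -3*J/5 (P(J) = (J*(-⅕))*3 = -J/5*3 = -3*J/5)
P(66) - 1*4964 = -⅗*66 - 1*4964 = -198/5 - 4964 = -25018/5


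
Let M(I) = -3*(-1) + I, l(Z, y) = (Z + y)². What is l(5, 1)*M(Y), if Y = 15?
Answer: 648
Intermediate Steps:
M(I) = 3 + I
l(5, 1)*M(Y) = (5 + 1)²*(3 + 15) = 6²*18 = 36*18 = 648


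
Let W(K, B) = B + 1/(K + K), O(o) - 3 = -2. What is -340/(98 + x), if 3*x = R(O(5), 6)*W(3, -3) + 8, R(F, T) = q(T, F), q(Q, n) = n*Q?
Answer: -68/19 ≈ -3.5789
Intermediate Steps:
O(o) = 1 (O(o) = 3 - 2 = 1)
q(Q, n) = Q*n
R(F, T) = F*T (R(F, T) = T*F = F*T)
W(K, B) = B + 1/(2*K)
x = -3 (x = ((1*6)*(-3 + (1/2)/3) + 8)/3 = (6*(-3 + (1/2)*(1/3)) + 8)/3 = (6*(-3 + 1/6) + 8)/3 = (6*(-17/6) + 8)/3 = (-17 + 8)/3 = (1/3)*(-9) = -3)
-340/(98 + x) = -340/(98 - 3) = -340/95 = -340*1/95 = -68/19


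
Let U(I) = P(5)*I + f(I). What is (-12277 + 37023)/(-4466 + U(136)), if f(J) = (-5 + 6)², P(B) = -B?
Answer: -24746/5145 ≈ -4.8097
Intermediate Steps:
f(J) = 1 (f(J) = 1² = 1)
U(I) = 1 - 5*I (U(I) = (-1*5)*I + 1 = -5*I + 1 = 1 - 5*I)
(-12277 + 37023)/(-4466 + U(136)) = (-12277 + 37023)/(-4466 + (1 - 5*136)) = 24746/(-4466 + (1 - 680)) = 24746/(-4466 - 679) = 24746/(-5145) = 24746*(-1/5145) = -24746/5145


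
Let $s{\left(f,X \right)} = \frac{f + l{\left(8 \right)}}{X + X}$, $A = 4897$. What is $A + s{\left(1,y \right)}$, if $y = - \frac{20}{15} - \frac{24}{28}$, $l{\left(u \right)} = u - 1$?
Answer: $\frac{112589}{23} \approx 4895.2$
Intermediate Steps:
$l{\left(u \right)} = -1 + u$
$y = - \frac{46}{21}$ ($y = \left(-20\right) \frac{1}{15} - \frac{6}{7} = - \frac{4}{3} - \frac{6}{7} = - \frac{46}{21} \approx -2.1905$)
$s{\left(f,X \right)} = \frac{7 + f}{2 X}$ ($s{\left(f,X \right)} = \frac{f + \left(-1 + 8\right)}{X + X} = \frac{f + 7}{2 X} = \left(7 + f\right) \frac{1}{2 X} = \frac{7 + f}{2 X}$)
$A + s{\left(1,y \right)} = 4897 + \frac{7 + 1}{2 \left(- \frac{46}{21}\right)} = 4897 + \frac{1}{2} \left(- \frac{21}{46}\right) 8 = 4897 - \frac{42}{23} = \frac{112589}{23}$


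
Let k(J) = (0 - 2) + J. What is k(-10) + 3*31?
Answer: 81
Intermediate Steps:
k(J) = -2 + J
k(-10) + 3*31 = (-2 - 10) + 3*31 = -12 + 93 = 81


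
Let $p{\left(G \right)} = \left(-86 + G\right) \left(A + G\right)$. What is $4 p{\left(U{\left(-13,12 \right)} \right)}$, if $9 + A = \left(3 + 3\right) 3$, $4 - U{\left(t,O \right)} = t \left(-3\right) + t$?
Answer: $5616$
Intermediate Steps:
$U{\left(t,O \right)} = 4 + 2 t$ ($U{\left(t,O \right)} = 4 - \left(t \left(-3\right) + t\right) = 4 - \left(- 3 t + t\right) = 4 - - 2 t = 4 + 2 t$)
$A = 9$ ($A = -9 + \left(3 + 3\right) 3 = -9 + 6 \cdot 3 = -9 + 18 = 9$)
$p{\left(G \right)} = \left(-86 + G\right) \left(9 + G\right)$
$4 p{\left(U{\left(-13,12 \right)} \right)} = 4 \left(-774 + \left(4 + 2 \left(-13\right)\right)^{2} - 77 \left(4 + 2 \left(-13\right)\right)\right) = 4 \left(-774 + \left(4 - 26\right)^{2} - 77 \left(4 - 26\right)\right) = 4 \left(-774 + \left(-22\right)^{2} - -1694\right) = 4 \left(-774 + 484 + 1694\right) = 4 \cdot 1404 = 5616$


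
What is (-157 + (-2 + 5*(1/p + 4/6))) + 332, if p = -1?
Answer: 514/3 ≈ 171.33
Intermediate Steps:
(-157 + (-2 + 5*(1/p + 4/6))) + 332 = (-157 + (-2 + 5*(1/(-1) + 4/6))) + 332 = (-157 + (-2 + 5*(1*(-1) + 4*(⅙)))) + 332 = (-157 + (-2 + 5*(-1 + ⅔))) + 332 = (-157 + (-2 + 5*(-⅓))) + 332 = (-157 + (-2 - 5/3)) + 332 = (-157 - 11/3) + 332 = -482/3 + 332 = 514/3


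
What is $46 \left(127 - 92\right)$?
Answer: $1610$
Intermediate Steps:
$46 \left(127 - 92\right) = 46 \cdot 35 = 1610$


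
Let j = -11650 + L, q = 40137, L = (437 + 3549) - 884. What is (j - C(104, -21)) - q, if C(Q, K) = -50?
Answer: -48635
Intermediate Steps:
L = 3102 (L = 3986 - 884 = 3102)
j = -8548 (j = -11650 + 3102 = -8548)
(j - C(104, -21)) - q = (-8548 - 1*(-50)) - 1*40137 = (-8548 + 50) - 40137 = -8498 - 40137 = -48635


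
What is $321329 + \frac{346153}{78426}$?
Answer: $\frac{25200894307}{78426} \approx 3.2133 \cdot 10^{5}$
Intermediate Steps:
$321329 + \frac{346153}{78426} = \frac{25200894307}{78426}$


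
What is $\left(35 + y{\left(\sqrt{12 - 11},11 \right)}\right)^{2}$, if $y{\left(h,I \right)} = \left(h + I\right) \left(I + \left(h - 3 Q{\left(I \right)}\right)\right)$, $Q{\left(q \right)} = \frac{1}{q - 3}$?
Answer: $\frac{121801}{4} \approx 30450.0$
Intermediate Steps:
$Q{\left(q \right)} = \frac{1}{-3 + q}$
$y{\left(h,I \right)} = \left(I + h\right) \left(I + h - \frac{3}{-3 + I}\right)$ ($y{\left(h,I \right)} = \left(h + I\right) \left(I + \left(h - \frac{3}{-3 + I}\right)\right) = \left(I + h\right) \left(I + h - \frac{3}{-3 + I}\right)$)
$\left(35 + y{\left(\sqrt{12 - 11},11 \right)}\right)^{2} = \left(35 + \frac{\left(-3\right) 11 - 3 \sqrt{12 - 11} + \left(-3 + 11\right) \left(11^{2} + \left(\sqrt{12 - 11}\right)^{2} + 2 \cdot 11 \sqrt{12 - 11}\right)}{-3 + 11}\right)^{2} = \left(35 + \frac{-33 - 3 \sqrt{1} + 8 \left(121 + \left(\sqrt{1}\right)^{2} + 2 \cdot 11 \sqrt{1}\right)}{8}\right)^{2} = \left(35 + \frac{-33 - 3 + 8 \left(121 + 1^{2} + 2 \cdot 11 \cdot 1\right)}{8}\right)^{2} = \left(35 + \frac{-33 - 3 + 8 \left(121 + 1 + 22\right)}{8}\right)^{2} = \left(35 + \frac{-33 - 3 + 8 \cdot 144}{8}\right)^{2} = \left(35 + \frac{-33 - 3 + 1152}{8}\right)^{2} = \left(35 + \frac{1}{8} \cdot 1116\right)^{2} = \left(35 + \frac{279}{2}\right)^{2} = \left(\frac{349}{2}\right)^{2} = \frac{121801}{4}$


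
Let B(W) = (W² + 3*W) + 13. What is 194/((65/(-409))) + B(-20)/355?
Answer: -5628977/4615 ≈ -1219.7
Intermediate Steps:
B(W) = 13 + W² + 3*W
194/((65/(-409))) + B(-20)/355 = 194/((65/(-409))) + (13 + (-20)² + 3*(-20))/355 = 194/((65*(-1/409))) + (13 + 400 - 60)*(1/355) = 194/(-65/409) + 353*(1/355) = 194*(-409/65) + 353/355 = -79346/65 + 353/355 = -5628977/4615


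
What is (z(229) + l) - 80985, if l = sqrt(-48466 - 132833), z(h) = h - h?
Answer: -80985 + I*sqrt(181299) ≈ -80985.0 + 425.79*I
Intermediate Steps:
z(h) = 0
l = I*sqrt(181299) (l = sqrt(-181299) = I*sqrt(181299) ≈ 425.79*I)
(z(229) + l) - 80985 = (0 + I*sqrt(181299)) - 80985 = I*sqrt(181299) - 80985 = -80985 + I*sqrt(181299)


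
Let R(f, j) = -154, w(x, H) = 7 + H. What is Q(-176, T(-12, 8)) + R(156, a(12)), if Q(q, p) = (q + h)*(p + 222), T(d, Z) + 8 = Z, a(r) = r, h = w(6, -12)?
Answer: -40336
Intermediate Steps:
h = -5 (h = 7 - 12 = -5)
T(d, Z) = -8 + Z
Q(q, p) = (-5 + q)*(222 + p) (Q(q, p) = (q - 5)*(p + 222) = (-5 + q)*(222 + p))
Q(-176, T(-12, 8)) + R(156, a(12)) = (-1110 - 5*(-8 + 8) + 222*(-176) + (-8 + 8)*(-176)) - 154 = (-1110 - 5*0 - 39072 + 0*(-176)) - 154 = (-1110 + 0 - 39072 + 0) - 154 = -40182 - 154 = -40336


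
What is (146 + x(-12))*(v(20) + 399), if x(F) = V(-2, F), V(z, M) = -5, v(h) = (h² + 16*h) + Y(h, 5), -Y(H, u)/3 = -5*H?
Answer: 200079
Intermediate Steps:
Y(H, u) = 15*H (Y(H, u) = -(-15)*H = 15*H)
v(h) = h² + 31*h (v(h) = (h² + 16*h) + 15*h = h² + 31*h)
x(F) = -5
(146 + x(-12))*(v(20) + 399) = (146 - 5)*(20*(31 + 20) + 399) = 141*(20*51 + 399) = 141*(1020 + 399) = 141*1419 = 200079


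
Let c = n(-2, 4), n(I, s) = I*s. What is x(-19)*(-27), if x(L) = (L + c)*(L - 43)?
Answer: -45198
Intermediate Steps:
c = -8 (c = -2*4 = -8)
x(L) = (-43 + L)*(-8 + L) (x(L) = (L - 8)*(L - 43) = (-8 + L)*(-43 + L) = (-43 + L)*(-8 + L))
x(-19)*(-27) = (344 + (-19)² - 51*(-19))*(-27) = (344 + 361 + 969)*(-27) = 1674*(-27) = -45198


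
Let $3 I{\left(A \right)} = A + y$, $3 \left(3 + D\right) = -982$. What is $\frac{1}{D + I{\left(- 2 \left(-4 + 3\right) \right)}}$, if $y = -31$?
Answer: $- \frac{1}{340} \approx -0.0029412$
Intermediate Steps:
$D = - \frac{991}{3}$ ($D = -3 + \frac{1}{3} \left(-982\right) = -3 - \frac{982}{3} = - \frac{991}{3} \approx -330.33$)
$I{\left(A \right)} = - \frac{31}{3} + \frac{A}{3}$ ($I{\left(A \right)} = \frac{A - 31}{3} = \frac{-31 + A}{3} = - \frac{31}{3} + \frac{A}{3}$)
$\frac{1}{D + I{\left(- 2 \left(-4 + 3\right) \right)}} = \frac{1}{- \frac{991}{3} - \left(\frac{31}{3} - \frac{\left(-2\right) \left(-4 + 3\right)}{3}\right)} = \frac{1}{- \frac{991}{3} - \left(\frac{31}{3} - \frac{\left(-2\right) \left(-1\right)}{3}\right)} = \frac{1}{- \frac{991}{3} + \left(- \frac{31}{3} + \frac{1}{3} \cdot 2\right)} = \frac{1}{- \frac{991}{3} + \left(- \frac{31}{3} + \frac{2}{3}\right)} = \frac{1}{- \frac{991}{3} - \frac{29}{3}} = \frac{1}{-340} = - \frac{1}{340}$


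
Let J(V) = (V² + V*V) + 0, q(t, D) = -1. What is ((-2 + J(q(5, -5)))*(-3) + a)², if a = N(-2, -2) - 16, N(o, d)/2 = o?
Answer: 400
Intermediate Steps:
N(o, d) = 2*o
J(V) = 2*V² (J(V) = (V² + V²) + 0 = 2*V² + 0 = 2*V²)
a = -20 (a = 2*(-2) - 16 = -4 - 16 = -20)
((-2 + J(q(5, -5)))*(-3) + a)² = ((-2 + 2*(-1)²)*(-3) - 20)² = ((-2 + 2*1)*(-3) - 20)² = ((-2 + 2)*(-3) - 20)² = (0*(-3) - 20)² = (0 - 20)² = (-20)² = 400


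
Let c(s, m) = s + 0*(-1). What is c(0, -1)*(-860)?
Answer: 0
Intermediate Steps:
c(s, m) = s (c(s, m) = s + 0 = s)
c(0, -1)*(-860) = 0*(-860) = 0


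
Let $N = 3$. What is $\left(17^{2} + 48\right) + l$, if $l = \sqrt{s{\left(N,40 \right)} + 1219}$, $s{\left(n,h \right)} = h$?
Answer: $337 + \sqrt{1259} \approx 372.48$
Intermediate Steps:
$l = \sqrt{1259}$ ($l = \sqrt{40 + 1219} = \sqrt{1259} \approx 35.482$)
$\left(17^{2} + 48\right) + l = \left(17^{2} + 48\right) + \sqrt{1259} = \left(289 + 48\right) + \sqrt{1259} = 337 + \sqrt{1259}$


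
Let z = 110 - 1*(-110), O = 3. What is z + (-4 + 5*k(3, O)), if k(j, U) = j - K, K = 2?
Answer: 221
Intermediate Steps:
k(j, U) = -2 + j (k(j, U) = j - 1*2 = j - 2 = -2 + j)
z = 220 (z = 110 + 110 = 220)
z + (-4 + 5*k(3, O)) = 220 + (-4 + 5*(-2 + 3)) = 220 + (-4 + 5*1) = 220 + (-4 + 5) = 220 + 1 = 221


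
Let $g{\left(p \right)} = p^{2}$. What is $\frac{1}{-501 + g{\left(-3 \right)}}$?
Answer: $- \frac{1}{492} \approx -0.0020325$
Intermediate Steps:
$\frac{1}{-501 + g{\left(-3 \right)}} = \frac{1}{-501 + \left(-3\right)^{2}} = \frac{1}{-501 + 9} = \frac{1}{-492} = - \frac{1}{492}$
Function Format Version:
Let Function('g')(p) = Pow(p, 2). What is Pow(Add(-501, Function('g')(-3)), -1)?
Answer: Rational(-1, 492) ≈ -0.0020325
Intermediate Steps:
Pow(Add(-501, Function('g')(-3)), -1) = Pow(Add(-501, Pow(-3, 2)), -1) = Pow(Add(-501, 9), -1) = Pow(-492, -1) = Rational(-1, 492)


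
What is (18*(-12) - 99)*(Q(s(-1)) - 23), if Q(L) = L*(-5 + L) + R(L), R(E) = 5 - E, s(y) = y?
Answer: 3465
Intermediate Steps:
Q(L) = 5 - L + L*(-5 + L) (Q(L) = L*(-5 + L) + (5 - L) = 5 - L + L*(-5 + L))
(18*(-12) - 99)*(Q(s(-1)) - 23) = (18*(-12) - 99)*((5 + (-1)**2 - 6*(-1)) - 23) = (-216 - 99)*((5 + 1 + 6) - 23) = -315*(12 - 23) = -315*(-11) = 3465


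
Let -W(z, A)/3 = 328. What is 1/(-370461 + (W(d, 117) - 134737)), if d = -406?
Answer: -1/506182 ≈ -1.9756e-6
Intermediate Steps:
W(z, A) = -984 (W(z, A) = -3*328 = -984)
1/(-370461 + (W(d, 117) - 134737)) = 1/(-370461 + (-984 - 134737)) = 1/(-370461 - 135721) = 1/(-506182) = -1/506182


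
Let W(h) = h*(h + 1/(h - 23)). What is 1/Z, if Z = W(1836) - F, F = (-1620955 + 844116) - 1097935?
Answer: 1813/9510401546 ≈ 1.9063e-7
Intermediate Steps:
W(h) = h*(h + 1/(-23 + h))
F = -1874774 (F = -776839 - 1097935 = -1874774)
Z = 9510401546/1813 (Z = 1836*(1 + 1836² - 23*1836)/(-23 + 1836) - 1*(-1874774) = 1836*(1 + 3370896 - 42228)/1813 + 1874774 = 1836*(1/1813)*3328669 + 1874774 = 6111436284/1813 + 1874774 = 9510401546/1813 ≈ 5.2457e+6)
1/Z = 1/(9510401546/1813) = 1813/9510401546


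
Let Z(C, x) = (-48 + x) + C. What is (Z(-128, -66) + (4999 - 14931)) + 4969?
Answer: -5205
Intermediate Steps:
Z(C, x) = -48 + C + x
(Z(-128, -66) + (4999 - 14931)) + 4969 = ((-48 - 128 - 66) + (4999 - 14931)) + 4969 = (-242 - 9932) + 4969 = -10174 + 4969 = -5205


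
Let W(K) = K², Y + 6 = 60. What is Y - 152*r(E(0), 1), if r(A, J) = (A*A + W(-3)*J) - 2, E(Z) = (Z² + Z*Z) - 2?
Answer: -1618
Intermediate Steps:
Y = 54 (Y = -6 + 60 = 54)
E(Z) = -2 + 2*Z² (E(Z) = (Z² + Z²) - 2 = 2*Z² - 2 = -2 + 2*Z²)
r(A, J) = -2 + A² + 9*J (r(A, J) = (A*A + (-3)²*J) - 2 = (A² + 9*J) - 2 = -2 + A² + 9*J)
Y - 152*r(E(0), 1) = 54 - 152*(-2 + (-2 + 2*0²)² + 9*1) = 54 - 152*(-2 + (-2 + 2*0)² + 9) = 54 - 152*(-2 + (-2 + 0)² + 9) = 54 - 152*(-2 + (-2)² + 9) = 54 - 152*(-2 + 4 + 9) = 54 - 152*11 = 54 - 1672 = -1618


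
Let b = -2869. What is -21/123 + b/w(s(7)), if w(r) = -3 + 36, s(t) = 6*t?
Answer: -117860/1353 ≈ -87.110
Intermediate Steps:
w(r) = 33
-21/123 + b/w(s(7)) = -21/123 - 2869/33 = -21*1/123 - 2869*1/33 = -7/41 - 2869/33 = -117860/1353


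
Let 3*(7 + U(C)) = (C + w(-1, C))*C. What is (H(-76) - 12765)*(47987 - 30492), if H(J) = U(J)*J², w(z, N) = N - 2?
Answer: 1179910263935/3 ≈ 3.9330e+11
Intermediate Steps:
w(z, N) = -2 + N
U(C) = -7 + C*(-2 + 2*C)/3 (U(C) = -7 + ((C + (-2 + C))*C)/3 = -7 + ((-2 + 2*C)*C)/3 = -7 + (C*(-2 + 2*C))/3 = -7 + C*(-2 + 2*C)/3)
H(J) = J²*(-7 + J²/3 + J*(-2 + J)/3) (H(J) = (-7 + J²/3 + J*(-2 + J)/3)*J² = J²*(-7 + J²/3 + J*(-2 + J)/3))
(H(-76) - 12765)*(47987 - 30492) = ((⅓)*(-76)²*(-21 + (-76)² - 76*(-2 - 76)) - 12765)*(47987 - 30492) = ((⅓)*5776*(-21 + 5776 - 76*(-78)) - 12765)*17495 = ((⅓)*5776*(-21 + 5776 + 5928) - 12765)*17495 = ((⅓)*5776*11683 - 12765)*17495 = (67481008/3 - 12765)*17495 = (67442713/3)*17495 = 1179910263935/3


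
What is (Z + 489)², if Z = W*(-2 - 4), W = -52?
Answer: 641601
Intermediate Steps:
Z = 312 (Z = -52*(-2 - 4) = -52*(-6) = 312)
(Z + 489)² = (312 + 489)² = 801² = 641601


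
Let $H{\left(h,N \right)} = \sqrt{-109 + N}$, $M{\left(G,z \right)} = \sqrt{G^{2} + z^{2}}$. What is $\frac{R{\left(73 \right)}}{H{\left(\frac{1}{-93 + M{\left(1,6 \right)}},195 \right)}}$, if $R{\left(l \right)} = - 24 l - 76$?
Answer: $- \frac{914 \sqrt{86}}{43} \approx -197.12$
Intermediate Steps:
$R{\left(l \right)} = -76 - 24 l$
$\frac{R{\left(73 \right)}}{H{\left(\frac{1}{-93 + M{\left(1,6 \right)}},195 \right)}} = \frac{-76 - 1752}{\sqrt{-109 + 195}} = \frac{-76 - 1752}{\sqrt{86}} = - 1828 \frac{\sqrt{86}}{86} = - \frac{914 \sqrt{86}}{43}$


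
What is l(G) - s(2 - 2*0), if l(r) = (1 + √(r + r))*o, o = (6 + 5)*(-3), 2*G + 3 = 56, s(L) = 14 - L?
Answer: -45 - 33*√53 ≈ -285.24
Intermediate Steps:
G = 53/2 (G = -3/2 + (½)*56 = -3/2 + 28 = 53/2 ≈ 26.500)
o = -33 (o = 11*(-3) = -33)
l(r) = -33 - 33*√2*√r (l(r) = (1 + √(r + r))*(-33) = (1 + √(2*r))*(-33) = (1 + √2*√r)*(-33) = -33 - 33*√2*√r)
l(G) - s(2 - 2*0) = (-33 - 33*√2*√(53/2)) - (14 - (2 - 2*0)) = (-33 - 33*√2*√106/2) - (14 - (2 + 0)) = (-33 - 33*√53) - (14 - 1*2) = (-33 - 33*√53) - (14 - 2) = (-33 - 33*√53) - 1*12 = (-33 - 33*√53) - 12 = -45 - 33*√53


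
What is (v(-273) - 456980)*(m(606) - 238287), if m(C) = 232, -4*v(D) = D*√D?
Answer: 108786373900 - 64989015*I*√273/4 ≈ 1.0879e+11 - 2.6845e+8*I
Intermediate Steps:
v(D) = -D^(3/2)/4 (v(D) = -D*√D/4 = -D^(3/2)/4)
(v(-273) - 456980)*(m(606) - 238287) = (-(-273)*I*√273/4 - 456980)*(232 - 238287) = (-(-273)*I*√273/4 - 456980)*(-238055) = (273*I*√273/4 - 456980)*(-238055) = (-456980 + 273*I*√273/4)*(-238055) = 108786373900 - 64989015*I*√273/4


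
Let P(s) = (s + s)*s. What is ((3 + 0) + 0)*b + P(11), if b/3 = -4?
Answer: 206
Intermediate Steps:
P(s) = 2*s² (P(s) = (2*s)*s = 2*s²)
b = -12 (b = 3*(-4) = -12)
((3 + 0) + 0)*b + P(11) = ((3 + 0) + 0)*(-12) + 2*11² = (3 + 0)*(-12) + 2*121 = 3*(-12) + 242 = -36 + 242 = 206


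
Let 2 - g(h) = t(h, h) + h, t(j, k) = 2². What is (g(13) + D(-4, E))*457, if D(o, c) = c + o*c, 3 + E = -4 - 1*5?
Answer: 9597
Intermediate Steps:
E = -12 (E = -3 + (-4 - 1*5) = -3 + (-4 - 5) = -3 - 9 = -12)
t(j, k) = 4
D(o, c) = c + c*o
g(h) = -2 - h (g(h) = 2 - (4 + h) = 2 + (-4 - h) = -2 - h)
(g(13) + D(-4, E))*457 = ((-2 - 1*13) - 12*(1 - 4))*457 = ((-2 - 13) - 12*(-3))*457 = (-15 + 36)*457 = 21*457 = 9597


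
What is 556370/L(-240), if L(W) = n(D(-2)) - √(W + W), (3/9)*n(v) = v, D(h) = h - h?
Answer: 55637*I*√30/12 ≈ 25395.0*I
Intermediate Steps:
D(h) = 0
n(v) = 3*v
L(W) = -√2*√W (L(W) = 3*0 - √(W + W) = 0 - √(2*W) = 0 - √2*√W = -√2*√W)
556370/L(-240) = 556370/((-√2*√(-240))) = 556370/((-√2*4*I*√15)) = 556370/((-4*I*√30)) = 556370*(I*√30/120) = 55637*I*√30/12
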